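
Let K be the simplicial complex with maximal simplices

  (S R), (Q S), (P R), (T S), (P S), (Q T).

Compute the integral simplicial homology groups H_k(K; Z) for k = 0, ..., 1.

Take the total order P < Q < R < S < T on the vertex set. Then K (dimension 1) consists of the simplices:

  0-simplices (5): P, Q, R, S, T
  1-simplices (6): PR, PS, QS, QT, RS, ST

giving chain groups C_0 ≅ Z^5, C_1 ≅ Z^6.

Boundary ∂_1: C_1 → C_0 maps an edge to its endpoints' difference, ∂[p,q] = q − p. For instance
  ∂QT = T − Q.
The 5×6 boundary matrix has rank 4 and Smith normal form diag(1,1,1,1).

Computing H_k = (kernel of ∂_k) / (image of ∂_{k+1}):

  H_0: rank C_0 − rank ∂_1 = 5 − 4 = 1, and the invariant factors of ∂_1 are all 1, so H_0 ≅ Z.
  H_1: rank ker ∂_1 − rank ∂_2 = (6 − 4) − 0 = 2, and there is no ∂_2, so H_1 ≅ Z^2.

H_0 ≅ Z,  H_1 ≅ Z^2.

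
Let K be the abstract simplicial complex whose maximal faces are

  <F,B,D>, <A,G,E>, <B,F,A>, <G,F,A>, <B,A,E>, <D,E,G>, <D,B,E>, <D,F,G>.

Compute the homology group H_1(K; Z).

H_1 ≅ 0.

Take the total order A < B < D < E < F < G on the vertex set. Then K (dimension 2) consists of the simplices:

  0-simplices (6): A, B, D, E, F, G
  1-simplices (12): AB, AE, AF, AG, BD, BE, BF, DE, DF, DG, EG, FG
  2-simplices (8): ABE, ABF, AEG, AFG, BDE, BDF, DEG, DFG

so the chain groups are C_0 ≅ Z^6, C_1 ≅ Z^12, C_2 ≅ Z^8.

The boundary map ∂_1: C_1 → C_0 sends each edge [p,q] (with p < q) to q − p. For instance
  ∂AG = G − A.
The resulting 6×12 matrix has rank 5, and its Smith normal form has invariant factors (1,1,1,1,1).

Boundary ∂_2: C_2 → C_1 maps a triangle to the signed sum of its edges. For instance
  ∂BDE = DE − BE + BD,
  ∂AEG = EG − AG + AE.
The resulting 12×8 matrix has rank 7, and its Smith normal form has invariant factors (1,1,1,1,1,1,1).

Now H_k = ker ∂_k / im ∂_{k+1}, so:

  H_1: rank ker ∂_1 − rank ∂_2 = (12 − 5) − 7 = 0, and the invariant factors of ∂_2 are all 1, so H_1 ≅ 0.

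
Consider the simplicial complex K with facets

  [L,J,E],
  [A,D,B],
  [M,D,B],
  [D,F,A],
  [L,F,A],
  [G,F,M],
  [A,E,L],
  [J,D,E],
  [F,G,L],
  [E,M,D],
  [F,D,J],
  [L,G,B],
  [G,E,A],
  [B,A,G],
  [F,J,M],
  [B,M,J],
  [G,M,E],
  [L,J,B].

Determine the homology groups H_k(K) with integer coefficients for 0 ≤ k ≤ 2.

H_0 ≅ Z,  H_1 ≅ Z ⊕ Z_2,  H_2 = 0.

Fix the vertex order A < B < D < E < F < G < J < L < M and write every simplex with vertices in increasing order. Then dim K = 2 and the simplices of K are:

  0-simplices (9): A, B, D, E, F, G, J, L, M
  1-simplices (27): AB, AD, AE, AF, AG, AL, BD, BG, BJ, BL, BM, DE, DF, DJ, DM, EG, EJ, EL, EM, FG, FJ, FL, FM, GL, GM, JL, JM
  2-simplices (18): ABD, ABG, ADF, AEG, AEL, AFL, BDM, BGL, BJL, BJM, DEJ, DEM, DFJ, EGM, EJL, FGL, FGM, FJM

so the chain groups are C_0 ≅ Z^9, C_1 ≅ Z^27, C_2 ≅ Z^18.

∂_1: C_1 → C_0 maps an edge to its endpoints' difference, ∂[p,q] = q − p. For instance
  ∂BD = D − B.
The 9×27 boundary matrix has rank 8 and Smith normal form diag(1,1,1,1,1,1,1,1).

∂_2: C_2 → C_1 maps a triangle to the signed sum of its edges. For instance
  ∂AEG = EG − AG + AE,
  ∂AFL = FL − AL + AF.
This gives a 27×18 integer matrix of rank 18; reducing to Smith normal form yields diagonal entries (1,1,1,1,1,1,1,1,1,1,1,1,1,1,1,1,1,2).

Computing H_k = (kernel of ∂_k) / (image of ∂_{k+1}):

  H_0: rank C_0 − rank ∂_1 = 9 − 8 = 1, and the invariant factors of ∂_1 are all 1, so H_0 = Z.
  H_1: rank ker ∂_1 − rank ∂_2 = (27 − 8) − 18 = 1, and ∂_2 has invariant factor 2 > 1, so H_1 = Z ⊕ Z_2.
  H_2: rank ker ∂_2 − rank ∂_3 = (18 − 18) − 0 = 0, and there is no ∂_3, so H_2 = 0.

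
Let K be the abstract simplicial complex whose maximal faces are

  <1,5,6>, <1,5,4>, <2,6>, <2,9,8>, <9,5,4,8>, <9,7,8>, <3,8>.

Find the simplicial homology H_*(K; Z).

Order the vertices as 1 < 2 < 3 < 4 < 5 < 6 < 7 < 8 < 9. Listing each simplex with vertices in this order, K has dimension 3 with simplices:

  0-simplices (9): [1], [2], [3], [4], [5], [6], [7], [8], [9]
  1-simplices (16): [1,4], [1,5], [1,6], [2,6], [2,8], [2,9], [3,8], [4,5], [4,8], [4,9], [5,6], [5,8], [5,9], [7,8], [7,9], [8,9]
  2-simplices (8): [1,4,5], [1,5,6], [2,8,9], [4,5,8], [4,5,9], [4,8,9], [5,8,9], [7,8,9]
  3-simplices (1): [4,5,8,9]

so the chain groups are C_0 ≅ Z^9, C_1 ≅ Z^16, C_2 ≅ Z^8, C_3 ≅ Z^1.

Boundary ∂_1: C_1 → C_0 maps an edge to its endpoints' difference, ∂[p,q] = q − p. For instance
  ∂[3,8] = [8] − [3].
This gives a 9×16 integer matrix of rank 8; reducing to Smith normal form yields diagonal entries (1,1,1,1,1,1,1,1).

Boundary ∂_2: C_2 → C_1 sends each 2-simplex [p,q,r] to [q,r] − [p,r] + [p,q]. For instance
  ∂[1,4,5] = [4,5] − [1,5] + [1,4],
  ∂[2,8,9] = [8,9] − [2,9] + [2,8].
The 16×8 boundary matrix has rank 7 and Smith normal form diag(1,1,1,1,1,1,1).

The boundary map ∂_3: C_3 → C_2 sends each 3-simplex σ to the alternating sum Σ_i (−1)^i (σ with its i-th vertex removed). For instance
  ∂[4,5,8,9] = [5,8,9] − [4,8,9] + [4,5,9] − [4,5,8].
As a 8×1 matrix over Z this has rank 1, with invariant factors (1).

From H_k ≅ ker(∂_k) / im(∂_{k+1}) we obtain:

  H_0: rank C_0 − rank ∂_1 = 9 − 8 = 1, and the invariant factors of ∂_1 are all 1, so H_0 = Z.
  H_1: rank ker ∂_1 − rank ∂_2 = (16 − 8) − 7 = 1, and the invariant factors of ∂_2 are all 1, so H_1 = Z.
  H_2: rank ker ∂_2 − rank ∂_3 = (8 − 7) − 1 = 0, and the invariant factors of ∂_3 are all 1, so H_2 = 0.
  H_3: rank ker ∂_3 − rank ∂_4 = (1 − 1) − 0 = 0, and there is no ∂_4, so H_3 = 0.

H_0 ≅ Z,  H_1 ≅ Z,  H_2 = 0,  H_3 = 0.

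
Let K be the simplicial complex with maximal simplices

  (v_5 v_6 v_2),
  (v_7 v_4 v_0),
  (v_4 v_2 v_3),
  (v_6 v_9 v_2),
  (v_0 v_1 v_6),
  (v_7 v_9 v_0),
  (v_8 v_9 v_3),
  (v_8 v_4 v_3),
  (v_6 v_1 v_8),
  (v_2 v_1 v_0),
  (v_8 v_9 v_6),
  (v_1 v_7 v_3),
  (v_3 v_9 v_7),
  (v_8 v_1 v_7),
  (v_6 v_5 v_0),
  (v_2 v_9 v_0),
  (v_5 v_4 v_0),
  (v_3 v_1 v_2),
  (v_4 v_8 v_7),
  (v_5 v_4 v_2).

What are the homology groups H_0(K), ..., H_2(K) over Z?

H_0 = Z,  H_1 = Z ⊕ Z/2Z,  H_2 = 0.

Order the vertices as v_0 < v_1 < v_2 < v_3 < v_4 < v_5 < v_6 < v_7 < v_8 < v_9. Listing each simplex with vertices in this order, K has dimension 2 with simplices:

  0-simplices (10): [v_0], [v_1], [v_2], [v_3], [v_4], [v_5], [v_6], [v_7], [v_8], [v_9]
  1-simplices (30): (30 of them)
  2-simplices (20): (20 of them)

Hence C_0 ≅ Z^10, C_1 ≅ Z^30, C_2 ≅ Z^20.

Boundary ∂_1: C_1 → C_0 sends each edge [p,q] (with p < q) to q − p. For instance
  ∂[v_0,v_6] = [v_6] − [v_0].
This gives a 10×30 integer matrix of rank 9; reducing to Smith normal form yields diagonal entries (1,1,1,1,1,1,1,1,1).

The boundary map ∂_2: C_2 → C_1 acts by ∂[p,q,r] = [q,r] − [p,r] + [p,q]. For instance
  ∂[v_1,v_6,v_8] = [v_6,v_8] − [v_1,v_8] + [v_1,v_6],
  ∂[v_3,v_4,v_8] = [v_4,v_8] − [v_3,v_8] + [v_3,v_4].
This gives a 30×20 integer matrix of rank 20; reducing to Smith normal form yields diagonal entries (1,1,1,1,1,1,1,1,1,1,1,1,1,1,1,1,1,1,1,2).

Reading off H_k = ker ∂_k / im ∂_{k+1}:

  H_0: rank C_0 − rank ∂_1 = 10 − 9 = 1, and the invariant factors of ∂_1 are all 1, so H_0 = Z.
  H_1: rank ker ∂_1 − rank ∂_2 = (30 − 9) − 20 = 1, and ∂_2 has invariant factor 2 > 1, so H_1 = Z ⊕ Z/2Z.
  H_2: rank ker ∂_2 − rank ∂_3 = (20 − 20) − 0 = 0, and there is no ∂_3, so H_2 = 0.

As a check, the Euler characteristic is 10 − 30 + 20 = 0, which agrees with 1 − 1 + 0 = 0.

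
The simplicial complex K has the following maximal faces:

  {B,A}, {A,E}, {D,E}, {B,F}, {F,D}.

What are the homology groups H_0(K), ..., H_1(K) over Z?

K has 5 vertices, 5 edges.
rank ∂_0 = 0, rank ∂_1 = 4 ⇒ b_0 = 5 − 0 − 4 = 1; all invariant factors of ∂_1 are 1 so no torsion. So H_0 = Z.
rank ∂_1 = 4, rank ∂_2 = 0 ⇒ b_1 = 5 − 4 − 0 = 1. So H_1 = Z.

H_0 = Z,  H_1 = Z.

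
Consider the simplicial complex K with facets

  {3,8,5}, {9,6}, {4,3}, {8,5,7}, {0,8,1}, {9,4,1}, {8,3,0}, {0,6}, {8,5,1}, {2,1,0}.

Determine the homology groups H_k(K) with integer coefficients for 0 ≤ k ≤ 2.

We work with the vertex ordering 0 < 1 < 2 < 3 < 4 < 5 < 6 < 7 < 8 < 9. The simplices of K, each written with vertices in increasing order, are:

  0-simplices (10): [0], [1], [2], [3], [4], [5], [6], [7], [8], [9]
  1-simplices (18): [0,1], [0,2], [0,3], [0,6], [0,8], [1,2], [1,4], [1,5], [1,8], [1,9], [3,4], [3,5], [3,8], [4,9], [5,7], [5,8], [6,9], [7,8]
  2-simplices (7): [0,1,2], [0,1,8], [0,3,8], [1,4,9], [1,5,8], [3,5,8], [5,7,8]

so the chain groups are C_0 ≅ Z^10, C_1 ≅ Z^18, C_2 ≅ Z^7.

Boundary ∂_1: C_1 → C_0 maps an edge to its endpoints' difference, ∂[p,q] = q − p. For instance
  ∂[1,4] = [4] − [1].
As a 10×18 matrix over Z this has rank 9, with invariant factors (1,1,1,1,1,1,1,1,1).

Boundary ∂_2: C_2 → C_1 maps a triangle to the signed sum of its edges. For instance
  ∂[0,3,8] = [3,8] − [0,8] + [0,3],
  ∂[5,7,8] = [7,8] − [5,8] + [5,7].
This gives a 18×7 integer matrix of rank 7; reducing to Smith normal form yields diagonal entries (1,1,1,1,1,1,1).

Computing H_k = (kernel of ∂_k) / (image of ∂_{k+1}):

  H_0: rank C_0 − rank ∂_1 = 10 − 9 = 1, and the invariant factors of ∂_1 are all 1, so H_0 ≅ Z.
  H_1: rank ker ∂_1 − rank ∂_2 = (18 − 9) − 7 = 2, and the invariant factors of ∂_2 are all 1, so H_1 ≅ Z^2.
  H_2: rank ker ∂_2 − rank ∂_3 = (7 − 7) − 0 = 0, and there is no ∂_3, so H_2 ≅ 0.

H_0 = Z,  H_1 = Z^2,  H_2 = 0.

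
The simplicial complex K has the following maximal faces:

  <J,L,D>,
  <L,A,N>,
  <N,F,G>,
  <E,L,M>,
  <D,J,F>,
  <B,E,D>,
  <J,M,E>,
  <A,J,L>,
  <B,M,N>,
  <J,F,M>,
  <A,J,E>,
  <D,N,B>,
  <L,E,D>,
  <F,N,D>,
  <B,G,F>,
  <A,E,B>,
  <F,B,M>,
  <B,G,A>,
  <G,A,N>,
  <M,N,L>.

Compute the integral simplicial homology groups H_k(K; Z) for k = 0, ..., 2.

H_0 ≅ Z,  H_1 ≅ Z ⊕ Z_2,  H_2 = 0.

K has 10 vertices, 30 edges, 20 triangles.
rank ∂_0 = 0, rank ∂_1 = 9 ⇒ b_0 = 10 − 0 − 9 = 1; all invariant factors of ∂_1 are 1 so no torsion. So H_0 ≅ Z.
rank ∂_1 = 9, rank ∂_2 = 20 ⇒ b_1 = 30 − 9 − 20 = 1; ∂_2 has invariant factor(s) [2] giving torsion. So H_1 ≅ Z ⊕ Z_2.
rank ∂_2 = 20, rank ∂_3 = 0 ⇒ b_2 = 20 − 20 − 0 = 0. So H_2 ≅ 0.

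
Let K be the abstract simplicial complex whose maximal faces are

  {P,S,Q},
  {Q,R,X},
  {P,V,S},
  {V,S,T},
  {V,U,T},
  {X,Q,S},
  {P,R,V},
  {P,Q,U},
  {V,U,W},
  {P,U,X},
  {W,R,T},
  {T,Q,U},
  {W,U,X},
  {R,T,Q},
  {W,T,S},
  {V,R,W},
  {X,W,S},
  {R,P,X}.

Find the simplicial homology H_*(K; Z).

H_0 = Z,  H_1 = Z ⊕ Z/2,  H_2 = 0.

We work with the vertex ordering P < Q < R < S < T < U < V < W < X. The simplices of K, each written with vertices in increasing order, are:

  0-simplices (9): P, Q, R, S, T, U, V, W, X
  1-simplices (27): PQ, PR, PS, PU, PV, PX, QR, QS, QT, QU, QX, RT, RV, RW, RX, ST, SV, SW, SX, TU, TV, TW, UV, UW, UX, VW, WX
  2-simplices (18): PQS, PQU, PRV, PRX, PSV, PUX, QRT, QRX, QSX, QTU, RTW, RVW, STV, STW, SWX, TUV, UVW, UWX

giving chain groups C_0 ≅ Z^9, C_1 ≅ Z^27, C_2 ≅ Z^18.

The boundary map ∂_1: C_1 → C_0 is given by ∂[p,q] = [q] − [p].
The resulting 9×27 matrix has rank 8, and its Smith normal form has invariant factors (1,1,1,1,1,1,1,1).

The boundary map ∂_2: C_2 → C_1 acts by ∂[p,q,r] = [q,r] − [p,r] + [p,q]. For instance
  ∂PQS = QS − PS + PQ,
  ∂QRT = RT − QT + QR.
The resulting 27×18 matrix has rank 18, and its Smith normal form has invariant factors (1,1,1,1,1,1,1,1,1,1,1,1,1,1,1,1,1,2).

Reading off H_k = ker ∂_k / im ∂_{k+1}:

  H_0: rank C_0 − rank ∂_1 = 9 − 8 = 1, and the invariant factors of ∂_1 are all 1, so H_0 = Z.
  H_1: rank ker ∂_1 − rank ∂_2 = (27 − 8) − 18 = 1, and ∂_2 has invariant factor 2 > 1, so H_1 = Z ⊕ Z/2.
  H_2: rank ker ∂_2 − rank ∂_3 = (18 − 18) − 0 = 0, and there is no ∂_3, so H_2 = 0.

As a check, the Euler characteristic is 9 − 27 + 18 = 0, which agrees with 1 − 1 + 0 = 0.
(K is a triangulation of the Klein bottle.)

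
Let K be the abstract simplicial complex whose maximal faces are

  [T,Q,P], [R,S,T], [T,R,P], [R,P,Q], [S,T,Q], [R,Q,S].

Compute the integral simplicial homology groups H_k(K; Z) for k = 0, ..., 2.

Fix the vertex order P < Q < R < S < T and write every simplex with vertices in increasing order. Then dim K = 2 and the simplices of K are:

  0-simplices (5): P, Q, R, S, T
  1-simplices (9): PQ, PR, PT, QR, QS, QT, RS, RT, ST
  2-simplices (6): PQR, PQT, PRT, QRS, QST, RST

Hence C_0 ≅ Z^5, C_1 ≅ Z^9, C_2 ≅ Z^6.

Boundary ∂_1: C_1 → C_0 sends each edge [p,q] (with p < q) to q − p. For instance
  ∂PQ = Q − P.
The resulting 5×9 matrix has rank 4, and its Smith normal form has invariant factors (1,1,1,1).

∂_2: C_2 → C_1 sends each 2-simplex [p,q,r] to [q,r] − [p,r] + [p,q]. For instance
  ∂PRT = RT − PT + PR,
  ∂QRS = RS − QS + QR.
This gives a 9×6 integer matrix of rank 5; reducing to Smith normal form yields diagonal entries (1,1,1,1,1).

Computing H_k = (kernel of ∂_k) / (image of ∂_{k+1}):

  H_0: rank C_0 − rank ∂_1 = 5 − 4 = 1, and the invariant factors of ∂_1 are all 1, so H_0 = Z.
  H_1: rank ker ∂_1 − rank ∂_2 = (9 − 4) − 5 = 0, and the invariant factors of ∂_2 are all 1, so H_1 = 0.
  H_2: rank ker ∂_2 − rank ∂_3 = (6 − 5) − 0 = 1, and there is no ∂_3, so H_2 = Z.

(K is a triangulation of the 2-sphere S^2.)

H_0 = Z,  H_1 = 0,  H_2 = Z.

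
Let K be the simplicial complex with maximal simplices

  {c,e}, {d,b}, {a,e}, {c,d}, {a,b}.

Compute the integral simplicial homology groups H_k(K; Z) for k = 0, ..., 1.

We work with the vertex ordering a < b < c < d < e. The simplices of K, each written with vertices in increasing order, are:

  0-simplices (5): a, b, c, d, e
  1-simplices (5): ab, ae, bd, cd, ce

giving chain groups C_0 ≅ Z^5, C_1 ≅ Z^5.

Boundary ∂_1: C_1 → C_0 is given by ∂[p,q] = [q] − [p]. For instance
  ∂bd = d − b.
The 5×5 boundary matrix has rank 4 and Smith normal form diag(1,1,1,1).

Now H_k = ker ∂_k / im ∂_{k+1}, so:

  H_0: rank C_0 − rank ∂_1 = 5 − 4 = 1, and the invariant factors of ∂_1 are all 1, so H_0 = Z.
  H_1: rank ker ∂_1 − rank ∂_2 = (5 − 4) − 0 = 1, and there is no ∂_2, so H_1 = Z.

As a check, the Euler characteristic is 5 − 5 = 0, which agrees with 1 − 1 = 0.

H_0 ≅ Z,  H_1 ≅ Z.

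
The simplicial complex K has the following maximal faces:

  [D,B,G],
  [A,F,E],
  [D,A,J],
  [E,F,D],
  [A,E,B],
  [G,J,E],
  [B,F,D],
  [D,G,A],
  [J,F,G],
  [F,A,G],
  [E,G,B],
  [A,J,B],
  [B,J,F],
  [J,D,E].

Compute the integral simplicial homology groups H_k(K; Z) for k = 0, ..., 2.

H_0 ≅ Z,  H_1 ≅ Z^2,  H_2 ≅ Z.

We work with the vertex ordering A < B < D < E < F < G < J. The simplices of K, each written with vertices in increasing order, are:

  0-simplices (7): A, B, D, E, F, G, J
  1-simplices (21): AB, AD, AE, AF, AG, AJ, BD, BE, BF, BG, BJ, DE, DF, DG, DJ, EF, EG, EJ, FG, FJ, GJ
  2-simplices (14): ABE, ABJ, ADG, ADJ, AEF, AFG, BDF, BDG, BEG, BFJ, DEF, DEJ, EGJ, FGJ

Hence C_0 ≅ Z^7, C_1 ≅ Z^21, C_2 ≅ Z^14.

The boundary map ∂_1: C_1 → C_0 maps an edge to its endpoints' difference, ∂[p,q] = q − p.
As a 7×21 matrix over Z this has rank 6, with invariant factors (1,1,1,1,1,1).

The boundary map ∂_2: C_2 → C_1 sends each 2-simplex [p,q,r] to [q,r] − [p,r] + [p,q]. For instance
  ∂ABE = BE − AE + AB,
  ∂DEF = EF − DF + DE.
The 21×14 boundary matrix has rank 13 and Smith normal form diag(1,1,1,1,1,1,1,1,1,1,1,1,1).

Computing H_k = (kernel of ∂_k) / (image of ∂_{k+1}):

  H_0: rank C_0 − rank ∂_1 = 7 − 6 = 1, and the invariant factors of ∂_1 are all 1, so H_0 ≅ Z.
  H_1: rank ker ∂_1 − rank ∂_2 = (21 − 6) − 13 = 2, and the invariant factors of ∂_2 are all 1, so H_1 ≅ Z^2.
  H_2: rank ker ∂_2 − rank ∂_3 = (14 − 13) − 0 = 1, and there is no ∂_3, so H_2 ≅ Z.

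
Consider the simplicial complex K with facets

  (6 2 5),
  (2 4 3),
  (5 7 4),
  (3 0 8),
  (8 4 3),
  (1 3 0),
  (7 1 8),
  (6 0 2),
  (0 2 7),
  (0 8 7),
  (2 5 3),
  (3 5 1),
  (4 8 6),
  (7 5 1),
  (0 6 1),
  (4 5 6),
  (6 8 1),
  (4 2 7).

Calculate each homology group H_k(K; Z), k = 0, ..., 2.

H_0 = Z,  H_1 = Z ⊕ Z_2,  H_2 = 0.

Fix the vertex order 0 < 1 < 2 < 3 < 4 < 5 < 6 < 7 < 8 and write every simplex with vertices in increasing order. Then dim K = 2 and the simplices of K are:

  0-simplices (9): [0], [1], [2], [3], [4], [5], [6], [7], [8]
  1-simplices (27): (27 of them)
  2-simplices (18): [0,1,3], [0,1,6], [0,2,6], [0,2,7], [0,3,8], [0,7,8], [1,3,5], [1,5,7], [1,6,8], [1,7,8], [2,3,4], [2,3,5], [2,4,7], [2,5,6], [3,4,8], [4,5,6], [4,5,7], [4,6,8]

Hence C_0 ≅ Z^9, C_1 ≅ Z^27, C_2 ≅ Z^18.

∂_1: C_1 → C_0 maps an edge to its endpoints' difference, ∂[p,q] = q − p.
The 9×27 boundary matrix has rank 8 and Smith normal form diag(1,1,1,1,1,1,1,1).

The boundary map ∂_2: C_2 → C_1 maps a triangle to the signed sum of its edges. For instance
  ∂[2,4,7] = [4,7] − [2,7] + [2,4],
  ∂[0,2,6] = [2,6] − [0,6] + [0,2].
The resulting 27×18 matrix has rank 18, and its Smith normal form has invariant factors (1,1,1,1,1,1,1,1,1,1,1,1,1,1,1,1,1,2).

Reading off H_k = ker ∂_k / im ∂_{k+1}:

  H_0: rank C_0 − rank ∂_1 = 9 − 8 = 1, and the invariant factors of ∂_1 are all 1, so H_0 ≅ Z.
  H_1: rank ker ∂_1 − rank ∂_2 = (27 − 8) − 18 = 1, and ∂_2 has invariant factor 2 > 1, so H_1 ≅ Z ⊕ Z_2.
  H_2: rank ker ∂_2 − rank ∂_3 = (18 − 18) − 0 = 0, and there is no ∂_3, so H_2 ≅ 0.

As a check, the Euler characteristic is 9 − 27 + 18 = 0, which agrees with 1 − 1 + 0 = 0.
(K is a triangulation of the Klein bottle.)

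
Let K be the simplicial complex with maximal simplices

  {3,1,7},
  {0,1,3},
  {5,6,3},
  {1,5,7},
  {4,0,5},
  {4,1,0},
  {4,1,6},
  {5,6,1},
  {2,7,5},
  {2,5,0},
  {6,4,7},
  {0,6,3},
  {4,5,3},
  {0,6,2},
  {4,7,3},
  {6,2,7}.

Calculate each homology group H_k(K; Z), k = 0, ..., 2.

Fix the vertex order 0 < 1 < 2 < 3 < 4 < 5 < 6 < 7 and write every simplex with vertices in increasing order. Then dim K = 2 and the simplices of K are:

  0-simplices (8): [0], [1], [2], [3], [4], [5], [6], [7]
  1-simplices (24): (24 of them)
  2-simplices (16): [0,1,3], [0,1,4], [0,2,5], [0,2,6], [0,3,6], [0,4,5], [1,3,7], [1,4,6], [1,5,6], [1,5,7], [2,5,7], [2,6,7], [3,4,5], [3,4,7], [3,5,6], [4,6,7]

so the chain groups are C_0 ≅ Z^8, C_1 ≅ Z^24, C_2 ≅ Z^16.

∂_1: C_1 → C_0 maps an edge to its endpoints' difference, ∂[p,q] = q − p.
The resulting 8×24 matrix has rank 7, and its Smith normal form has invariant factors (1,1,1,1,1,1,1).

∂_2: C_2 → C_1 acts by ∂[p,q,r] = [q,r] − [p,r] + [p,q]. For instance
  ∂[2,5,7] = [5,7] − [2,7] + [2,5],
  ∂[3,4,5] = [4,5] − [3,5] + [3,4].
This gives a 24×16 integer matrix of rank 15; reducing to Smith normal form yields diagonal entries (1,1,1,1,1,1,1,1,1,1,1,1,1,1,1).

Computing H_k = (kernel of ∂_k) / (image of ∂_{k+1}):

  H_0: rank C_0 − rank ∂_1 = 8 − 7 = 1, and the invariant factors of ∂_1 are all 1, so H_0 ≅ Z.
  H_1: rank ker ∂_1 − rank ∂_2 = (24 − 7) − 15 = 2, and the invariant factors of ∂_2 are all 1, so H_1 ≅ Z^2.
  H_2: rank ker ∂_2 − rank ∂_3 = (16 − 15) − 0 = 1, and there is no ∂_3, so H_2 ≅ Z.

H_0 = Z,  H_1 = Z^2,  H_2 = Z.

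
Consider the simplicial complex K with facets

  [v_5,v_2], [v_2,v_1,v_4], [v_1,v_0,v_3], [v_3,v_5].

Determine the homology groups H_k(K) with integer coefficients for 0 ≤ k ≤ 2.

We work with the vertex ordering v_0 < v_1 < v_2 < v_3 < v_4 < v_5. The simplices of K, each written with vertices in increasing order, are:

  0-simplices (6): [v_0], [v_1], [v_2], [v_3], [v_4], [v_5]
  1-simplices (8): [v_0,v_1], [v_0,v_3], [v_1,v_2], [v_1,v_3], [v_1,v_4], [v_2,v_4], [v_2,v_5], [v_3,v_5]
  2-simplices (2): [v_0,v_1,v_3], [v_1,v_2,v_4]

so the chain groups are C_0 ≅ Z^6, C_1 ≅ Z^8, C_2 ≅ Z^2.

Boundary ∂_1: C_1 → C_0 sends each edge [p,q] (with p < q) to q − p. For instance
  ∂[v_3,v_5] = [v_5] − [v_3].
The resulting 6×8 matrix has rank 5, and its Smith normal form has invariant factors (1,1,1,1,1).

∂_2: C_2 → C_1 maps a triangle to the signed sum of its edges. For instance
  ∂[v_1,v_2,v_4] = [v_2,v_4] − [v_1,v_4] + [v_1,v_2],
  ∂[v_0,v_1,v_3] = [v_1,v_3] − [v_0,v_3] + [v_0,v_1].
As a 8×2 matrix over Z this has rank 2, with invariant factors (1,1).

Reading off H_k = ker ∂_k / im ∂_{k+1}:

  H_0: rank C_0 − rank ∂_1 = 6 − 5 = 1, and the invariant factors of ∂_1 are all 1, so H_0 = Z.
  H_1: rank ker ∂_1 − rank ∂_2 = (8 − 5) − 2 = 1, and the invariant factors of ∂_2 are all 1, so H_1 = Z.
  H_2: rank ker ∂_2 − rank ∂_3 = (2 − 2) − 0 = 0, and there is no ∂_3, so H_2 = 0.

H_0 = Z,  H_1 = Z,  H_2 = 0.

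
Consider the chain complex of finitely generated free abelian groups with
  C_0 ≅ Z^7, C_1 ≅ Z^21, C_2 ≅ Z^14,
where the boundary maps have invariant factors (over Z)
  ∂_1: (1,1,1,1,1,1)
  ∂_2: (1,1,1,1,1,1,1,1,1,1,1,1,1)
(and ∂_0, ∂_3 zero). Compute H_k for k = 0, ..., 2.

H_0: b_0 = 7 − 0 − 6 = 1; torsion from ∂_1 factors > 1: none. So H_0 ≅ Z.
H_1: b_1 = 21 − 6 − 13 = 2; torsion from ∂_2 factors > 1: none. So H_1 ≅ Z^2.
H_2: b_2 = 14 − 13 − 0 = 1; torsion from ∂_3 factors > 1: none. So H_2 ≅ Z.

H_0 ≅ Z,  H_1 ≅ Z^2,  H_2 ≅ Z.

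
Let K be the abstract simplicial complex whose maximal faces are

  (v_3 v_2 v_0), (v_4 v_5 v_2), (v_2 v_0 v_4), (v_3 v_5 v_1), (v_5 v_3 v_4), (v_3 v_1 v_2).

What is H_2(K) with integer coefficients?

We work with the vertex ordering v_0 < v_1 < v_2 < v_3 < v_4 < v_5. The simplices of K, each written with vertices in increasing order, are:

  0-simplices (6): [v_0], [v_1], [v_2], [v_3], [v_4], [v_5]
  1-simplices (12): [v_0,v_2], [v_0,v_3], [v_0,v_4], [v_1,v_2], [v_1,v_3], [v_1,v_5], [v_2,v_3], [v_2,v_4], [v_2,v_5], [v_3,v_4], [v_3,v_5], [v_4,v_5]
  2-simplices (6): [v_0,v_2,v_3], [v_0,v_2,v_4], [v_1,v_2,v_3], [v_1,v_3,v_5], [v_2,v_4,v_5], [v_3,v_4,v_5]

Hence C_0 ≅ Z^6, C_1 ≅ Z^12, C_2 ≅ Z^6.

Boundary ∂_1: C_1 → C_0 is given by ∂[p,q] = [q] − [p]. For instance
  ∂[v_2,v_4] = [v_4] − [v_2].
This gives a 6×12 integer matrix of rank 5; reducing to Smith normal form yields diagonal entries (1,1,1,1,1).

The boundary map ∂_2: C_2 → C_1 acts by ∂[p,q,r] = [q,r] − [p,r] + [p,q]. For instance
  ∂[v_0,v_2,v_4] = [v_2,v_4] − [v_0,v_4] + [v_0,v_2],
  ∂[v_1,v_3,v_5] = [v_3,v_5] − [v_1,v_5] + [v_1,v_3].
As a 12×6 matrix over Z this has rank 6, with invariant factors (1,1,1,1,1,1).

Now H_k = ker ∂_k / im ∂_{k+1}, so:

  H_2: rank ker ∂_2 − rank ∂_3 = (6 − 6) − 0 = 0, and there is no ∂_3, so H_2 ≅ 0.

H_2 ≅ 0.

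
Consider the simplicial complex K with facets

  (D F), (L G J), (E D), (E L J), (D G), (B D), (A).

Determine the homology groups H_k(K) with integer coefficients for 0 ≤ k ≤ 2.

Order the vertices as A < B < D < E < F < G < J < L. Listing each simplex with vertices in this order, K has dimension 2 with simplices:

  0-simplices (8): A, B, D, E, F, G, J, L
  1-simplices (9): BD, DE, DF, DG, EJ, EL, GJ, GL, JL
  2-simplices (2): EJL, GJL

giving chain groups C_0 ≅ Z^8, C_1 ≅ Z^9, C_2 ≅ Z^2.

∂_1: C_1 → C_0 sends each edge [p,q] (with p < q) to q − p. For instance
  ∂GL = L − G.
This gives a 8×9 integer matrix of rank 6; reducing to Smith normal form yields diagonal entries (1,1,1,1,1,1).

∂_2: C_2 → C_1 sends each 2-simplex [p,q,r] to [q,r] − [p,r] + [p,q]. For instance
  ∂GJL = JL − GL + GJ,
  ∂EJL = JL − EL + EJ.
As a 9×2 matrix over Z this has rank 2, with invariant factors (1,1).

Now H_k = ker ∂_k / im ∂_{k+1}, so:

  H_0: rank C_0 − rank ∂_1 = 8 − 6 = 2, and the invariant factors of ∂_1 are all 1, so H_0 = Z^2.
  H_1: rank ker ∂_1 − rank ∂_2 = (9 − 6) − 2 = 1, and the invariant factors of ∂_2 are all 1, so H_1 = Z.
  H_2: rank ker ∂_2 − rank ∂_3 = (2 − 2) − 0 = 0, and there is no ∂_3, so H_2 = 0.

H_0 ≅ Z^2,  H_1 ≅ Z,  H_2 = 0.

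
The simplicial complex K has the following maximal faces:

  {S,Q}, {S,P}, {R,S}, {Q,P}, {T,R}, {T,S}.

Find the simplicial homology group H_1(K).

H_1 = Z^2.

K has 5 vertices, 6 edges.
rank ∂_1 = 4, rank ∂_2 = 0 ⇒ b_1 = 6 − 4 − 0 = 2. So H_1 ≅ Z^2.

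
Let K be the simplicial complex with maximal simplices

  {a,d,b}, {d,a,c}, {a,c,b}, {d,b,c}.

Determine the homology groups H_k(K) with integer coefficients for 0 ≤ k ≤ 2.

H_0 = Z,  H_1 = 0,  H_2 = Z.

Order the vertices as a < b < c < d. Listing each simplex with vertices in this order, K has dimension 2 with simplices:

  0-simplices (4): a, b, c, d
  1-simplices (6): ab, ac, ad, bc, bd, cd
  2-simplices (4): abc, abd, acd, bcd

giving chain groups C_0 ≅ Z^4, C_1 ≅ Z^6, C_2 ≅ Z^4.

The boundary map ∂_1: C_1 → C_0 sends each edge [p,q] (with p < q) to q − p.
As a 4×6 matrix over Z this has rank 3, with invariant factors (1,1,1).

The boundary map ∂_2: C_2 → C_1 sends each 2-simplex [p,q,r] to [q,r] − [p,r] + [p,q]. For instance
  ∂abd = bd − ad + ab,
  ∂abc = bc − ac + ab.
This gives a 6×4 integer matrix of rank 3; reducing to Smith normal form yields diagonal entries (1,1,1).

Reading off H_k = ker ∂_k / im ∂_{k+1}:

  H_0: rank C_0 − rank ∂_1 = 4 − 3 = 1, and the invariant factors of ∂_1 are all 1, so H_0 = Z.
  H_1: rank ker ∂_1 − rank ∂_2 = (6 − 3) − 3 = 0, and the invariant factors of ∂_2 are all 1, so H_1 = 0.
  H_2: rank ker ∂_2 − rank ∂_3 = (4 − 3) − 0 = 1, and there is no ∂_3, so H_2 = Z.

(K is a triangulation of the 2-sphere S^2.)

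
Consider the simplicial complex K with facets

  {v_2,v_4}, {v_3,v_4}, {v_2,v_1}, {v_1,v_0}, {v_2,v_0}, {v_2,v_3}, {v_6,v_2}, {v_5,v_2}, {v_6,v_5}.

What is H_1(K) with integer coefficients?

H_1 ≅ Z^3.

Fix the vertex order v_0 < v_1 < v_2 < v_3 < v_4 < v_5 < v_6 and write every simplex with vertices in increasing order. Then dim K = 1 and the simplices of K are:

  0-simplices (7): [v_0], [v_1], [v_2], [v_3], [v_4], [v_5], [v_6]
  1-simplices (9): [v_0,v_1], [v_0,v_2], [v_1,v_2], [v_2,v_3], [v_2,v_4], [v_2,v_5], [v_2,v_6], [v_3,v_4], [v_5,v_6]

giving chain groups C_0 ≅ Z^7, C_1 ≅ Z^9.

∂_1: C_1 → C_0 maps an edge to its endpoints' difference, ∂[p,q] = q − p. For instance
  ∂[v_5,v_6] = [v_6] − [v_5].
This gives a 7×9 integer matrix of rank 6; reducing to Smith normal form yields diagonal entries (1,1,1,1,1,1).

Reading off H_k = ker ∂_k / im ∂_{k+1}:

  H_1: rank ker ∂_1 − rank ∂_2 = (9 − 6) − 0 = 3, and there is no ∂_2, so H_1 ≅ Z^3.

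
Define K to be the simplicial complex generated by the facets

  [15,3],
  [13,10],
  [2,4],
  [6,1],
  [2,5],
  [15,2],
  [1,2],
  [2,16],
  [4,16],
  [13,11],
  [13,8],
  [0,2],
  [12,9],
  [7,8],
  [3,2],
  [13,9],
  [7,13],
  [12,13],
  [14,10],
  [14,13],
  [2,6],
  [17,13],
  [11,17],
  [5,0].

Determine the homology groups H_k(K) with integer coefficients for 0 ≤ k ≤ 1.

H_0 ≅ Z^2,  H_1 ≅ Z^8.

Fix the vertex order 0 < 1 < 2 < 3 < 4 < 5 < 6 < 7 < 8 < 9 < 10 < 11 < 12 < 13 < 14 < 15 < 16 < 17 and write every simplex with vertices in increasing order. Then dim K = 1 and the simplices of K are:

  0-simplices (18): [0], [1], [2], [3], [4], [5], [6], [7], [8], [9], [10], [11], [12], [13], [14], [15], [16], [17]
  1-simplices (24): (24 of them)

so the chain groups are C_0 ≅ Z^18, C_1 ≅ Z^24.

The boundary map ∂_1: C_1 → C_0 maps an edge to its endpoints' difference, ∂[p,q] = q − p. For instance
  ∂[0,5] = [5] − [0].
The 18×24 boundary matrix has rank 16 and Smith normal form diag(1,1,1,1,1,1,1,1,1,1,1,1,1,1,1,1).

Now H_k = ker ∂_k / im ∂_{k+1}, so:

  H_0: rank C_0 − rank ∂_1 = 18 − 16 = 2, and the invariant factors of ∂_1 are all 1, so H_0 ≅ Z^2.
  H_1: rank ker ∂_1 − rank ∂_2 = (24 − 16) − 0 = 8, and there is no ∂_2, so H_1 ≅ Z^8.

As a check, the Euler characteristic is 18 − 24 = -6, which agrees with 2 − 8 = -6.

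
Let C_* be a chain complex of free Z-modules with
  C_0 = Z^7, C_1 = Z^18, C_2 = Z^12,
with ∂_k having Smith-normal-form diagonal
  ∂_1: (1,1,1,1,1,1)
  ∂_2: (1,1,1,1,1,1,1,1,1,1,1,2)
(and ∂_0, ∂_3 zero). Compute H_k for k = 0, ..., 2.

H_0: b_0 = 7 − 0 − 6 = 1; torsion from ∂_1 factors > 1: none. So H_0 ≅ Z.
H_1: b_1 = 18 − 6 − 12 = 0; torsion from ∂_2 factors > 1: [2]. So H_1 ≅ Z/2.
H_2: b_2 = 12 − 12 − 0 = 0; torsion from ∂_3 factors > 1: none. So H_2 ≅ 0.

H_0 ≅ Z,  H_1 ≅ Z/2,  H_2 = 0.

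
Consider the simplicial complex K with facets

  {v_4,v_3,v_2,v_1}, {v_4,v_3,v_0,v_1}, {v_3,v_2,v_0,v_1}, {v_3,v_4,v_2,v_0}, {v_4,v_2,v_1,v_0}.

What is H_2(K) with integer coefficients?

Order the vertices as v_0 < v_1 < v_2 < v_3 < v_4. Listing each simplex with vertices in this order, K has dimension 3 with simplices:

  0-simplices (5): [v_0], [v_1], [v_2], [v_3], [v_4]
  1-simplices (10): [v_0,v_1], [v_0,v_2], [v_0,v_3], [v_0,v_4], [v_1,v_2], [v_1,v_3], [v_1,v_4], [v_2,v_3], [v_2,v_4], [v_3,v_4]
  2-simplices (10): [v_0,v_1,v_2], [v_0,v_1,v_3], [v_0,v_1,v_4], [v_0,v_2,v_3], [v_0,v_2,v_4], [v_0,v_3,v_4], [v_1,v_2,v_3], [v_1,v_2,v_4], [v_1,v_3,v_4], [v_2,v_3,v_4]
  3-simplices (5): [v_0,v_1,v_2,v_3], [v_0,v_1,v_2,v_4], [v_0,v_1,v_3,v_4], [v_0,v_2,v_3,v_4], [v_1,v_2,v_3,v_4]

so the chain groups are C_0 ≅ Z^5, C_1 ≅ Z^10, C_2 ≅ Z^10, C_3 ≅ Z^5.

∂_1: C_1 → C_0 maps an edge to its endpoints' difference, ∂[p,q] = q − p. For instance
  ∂[v_1,v_3] = [v_3] − [v_1].
As a 5×10 matrix over Z this has rank 4, with invariant factors (1,1,1,1).

The boundary map ∂_2: C_2 → C_1 sends each 2-simplex [p,q,r] to [q,r] − [p,r] + [p,q]. For instance
  ∂[v_0,v_1,v_2] = [v_1,v_2] − [v_0,v_2] + [v_0,v_1],
  ∂[v_0,v_3,v_4] = [v_3,v_4] − [v_0,v_4] + [v_0,v_3].
The 10×10 boundary matrix has rank 6 and Smith normal form diag(1,1,1,1,1,1).

Boundary ∂_3: C_3 → C_2 sends each 3-simplex σ to the alternating sum Σ_i (−1)^i (σ with its i-th vertex removed). For instance
  ∂[v_0,v_1,v_2,v_3] = [v_1,v_2,v_3] − [v_0,v_2,v_3] + [v_0,v_1,v_3] − [v_0,v_1,v_2],
  ∂[v_0,v_1,v_3,v_4] = [v_1,v_3,v_4] − [v_0,v_3,v_4] + [v_0,v_1,v_4] − [v_0,v_1,v_3].
The resulting 10×5 matrix has rank 4, and its Smith normal form has invariant factors (1,1,1,1).

Now H_k = ker ∂_k / im ∂_{k+1}, so:

  H_2: rank ker ∂_2 − rank ∂_3 = (10 − 6) − 4 = 0, and the invariant factors of ∂_3 are all 1, so H_2 = 0.

(K is a triangulation of the 3-sphere S^3.)

H_2 = 0.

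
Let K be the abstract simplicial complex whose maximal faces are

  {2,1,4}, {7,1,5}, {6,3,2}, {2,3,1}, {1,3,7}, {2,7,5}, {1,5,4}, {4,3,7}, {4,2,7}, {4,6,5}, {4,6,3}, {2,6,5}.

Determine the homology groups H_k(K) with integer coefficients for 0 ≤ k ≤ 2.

Take the total order 1 < 2 < 3 < 4 < 5 < 6 < 7 on the vertex set. Then K (dimension 2) consists of the simplices:

  0-simplices (7): [1], [2], [3], [4], [5], [6], [7]
  1-simplices (18): [1,2], [1,3], [1,4], [1,5], [1,7], [2,3], [2,4], [2,5], [2,6], [2,7], [3,4], [3,6], [3,7], [4,5], [4,6], [4,7], [5,6], [5,7]
  2-simplices (12): [1,2,3], [1,2,4], [1,3,7], [1,4,5], [1,5,7], [2,3,6], [2,4,7], [2,5,6], [2,5,7], [3,4,6], [3,4,7], [4,5,6]

giving chain groups C_0 ≅ Z^7, C_1 ≅ Z^18, C_2 ≅ Z^12.

The boundary map ∂_1: C_1 → C_0 is given by ∂[p,q] = [q] − [p].
The resulting 7×18 matrix has rank 6, and its Smith normal form has invariant factors (1,1,1,1,1,1).

The boundary map ∂_2: C_2 → C_1 maps a triangle to the signed sum of its edges. For instance
  ∂[3,4,6] = [4,6] − [3,6] + [3,4],
  ∂[1,3,7] = [3,7] − [1,7] + [1,3].
The 18×12 boundary matrix has rank 12 and Smith normal form diag(1,1,1,1,1,1,1,1,1,1,1,2).

From H_k ≅ ker(∂_k) / im(∂_{k+1}) we obtain:

  H_0: rank C_0 − rank ∂_1 = 7 − 6 = 1, and the invariant factors of ∂_1 are all 1, so H_0 = Z.
  H_1: rank ker ∂_1 − rank ∂_2 = (18 − 6) − 12 = 0, and ∂_2 has invariant factor 2 > 1, so H_1 = Z/2.
  H_2: rank ker ∂_2 − rank ∂_3 = (12 − 12) − 0 = 0, and there is no ∂_3, so H_2 = 0.

As a check, the Euler characteristic is 7 − 18 + 12 = 1, which agrees with 1 − 0 + 0 = 1.

H_0 ≅ Z,  H_1 ≅ Z/2,  H_2 = 0.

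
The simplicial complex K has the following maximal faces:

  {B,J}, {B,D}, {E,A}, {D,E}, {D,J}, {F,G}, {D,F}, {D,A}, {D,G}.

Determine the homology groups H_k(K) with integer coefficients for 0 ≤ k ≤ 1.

Take the total order A < B < D < E < F < G < J on the vertex set. Then K (dimension 1) consists of the simplices:

  0-simplices (7): A, B, D, E, F, G, J
  1-simplices (9): AD, AE, BD, BJ, DE, DF, DG, DJ, FG

giving chain groups C_0 ≅ Z^7, C_1 ≅ Z^9.

Boundary ∂_1: C_1 → C_0 maps an edge to its endpoints' difference, ∂[p,q] = q − p. For instance
  ∂FG = G − F.
The 7×9 boundary matrix has rank 6 and Smith normal form diag(1,1,1,1,1,1).

Now H_k = ker ∂_k / im ∂_{k+1}, so:

  H_0: rank C_0 − rank ∂_1 = 7 − 6 = 1, and the invariant factors of ∂_1 are all 1, so H_0 ≅ Z.
  H_1: rank ker ∂_1 − rank ∂_2 = (9 − 6) − 0 = 3, and there is no ∂_2, so H_1 ≅ Z^3.

H_0 ≅ Z,  H_1 ≅ Z^3.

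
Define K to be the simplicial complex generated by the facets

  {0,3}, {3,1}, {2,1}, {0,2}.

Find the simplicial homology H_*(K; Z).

H_0 ≅ Z,  H_1 ≅ Z.

Take the total order 0 < 1 < 2 < 3 on the vertex set. Then K (dimension 1) consists of the simplices:

  0-simplices (4): [0], [1], [2], [3]
  1-simplices (4): [0,2], [0,3], [1,2], [1,3]

Hence C_0 ≅ Z^4, C_1 ≅ Z^4.

The boundary map ∂_1: C_1 → C_0 maps an edge to its endpoints' difference, ∂[p,q] = q − p. For instance
  ∂[1,2] = [2] − [1].
As a 4×4 matrix over Z this has rank 3, with invariant factors (1,1,1).

From H_k ≅ ker(∂_k) / im(∂_{k+1}) we obtain:

  H_0: rank C_0 − rank ∂_1 = 4 − 3 = 1, and the invariant factors of ∂_1 are all 1, so H_0 ≅ Z.
  H_1: rank ker ∂_1 − rank ∂_2 = (4 − 3) − 0 = 1, and there is no ∂_2, so H_1 ≅ Z.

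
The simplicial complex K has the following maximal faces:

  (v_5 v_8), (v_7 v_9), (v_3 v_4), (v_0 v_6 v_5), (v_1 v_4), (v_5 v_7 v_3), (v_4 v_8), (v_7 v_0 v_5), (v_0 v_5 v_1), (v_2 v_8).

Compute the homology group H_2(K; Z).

We work with the vertex ordering v_0 < v_1 < v_2 < v_3 < v_4 < v_5 < v_6 < v_7 < v_8 < v_9. The simplices of K, each written with vertices in increasing order, are:

  0-simplices (10): [v_0], [v_1], [v_2], [v_3], [v_4], [v_5], [v_6], [v_7], [v_8], [v_9]
  1-simplices (15): (15 of them)
  2-simplices (4): [v_0,v_1,v_5], [v_0,v_5,v_6], [v_0,v_5,v_7], [v_3,v_5,v_7]

so the chain groups are C_0 ≅ Z^10, C_1 ≅ Z^15, C_2 ≅ Z^4.

∂_1: C_1 → C_0 is given by ∂[p,q] = [q] − [p]. For instance
  ∂[v_3,v_5] = [v_5] − [v_3].
As a 10×15 matrix over Z this has rank 9, with invariant factors (1,1,1,1,1,1,1,1,1).

∂_2: C_2 → C_1 acts by ∂[p,q,r] = [q,r] − [p,r] + [p,q]. For instance
  ∂[v_0,v_5,v_6] = [v_5,v_6] − [v_0,v_6] + [v_0,v_5],
  ∂[v_0,v_5,v_7] = [v_5,v_7] − [v_0,v_7] + [v_0,v_5].
As a 15×4 matrix over Z this has rank 4, with invariant factors (1,1,1,1).

Reading off H_k = ker ∂_k / im ∂_{k+1}:

  H_2: rank ker ∂_2 − rank ∂_3 = (4 − 4) − 0 = 0, and there is no ∂_3, so H_2 = 0.

H_2 = 0.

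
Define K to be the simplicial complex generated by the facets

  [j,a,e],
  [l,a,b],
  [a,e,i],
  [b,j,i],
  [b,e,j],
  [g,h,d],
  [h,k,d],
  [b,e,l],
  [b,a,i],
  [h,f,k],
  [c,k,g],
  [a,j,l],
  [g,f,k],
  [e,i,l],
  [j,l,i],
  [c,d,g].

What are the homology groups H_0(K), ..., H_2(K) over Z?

H_0 ≅ Z^2,  H_1 ≅ Z ⊕ Z/2,  H_2 = 0.

We work with the vertex ordering a < b < c < d < e < f < g < h < i < j < k < l. The simplices of K, each written with vertices in increasing order, are:

  0-simplices (12): a, b, c, d, e, f, g, h, i, j, k, l
  1-simplices (27): ab, ae, ai, aj, al, be, bi, bj, bl, cd, cg, ck, dg, dh, dk, ei, ej, el, fg, fh, fk, gh, gk, hk, ij, il, jl
  2-simplices (16): abi, abl, aei, aej, ajl, bej, bel, bij, cdg, cgk, dgh, dhk, eil, fgk, fhk, ijl

Hence C_0 ≅ Z^12, C_1 ≅ Z^27, C_2 ≅ Z^16.

∂_1: C_1 → C_0 sends each edge [p,q] (with p < q) to q − p.
As a 12×27 matrix over Z this has rank 10, with invariant factors (1,1,1,1,1,1,1,1,1,1).

∂_2: C_2 → C_1 acts by ∂[p,q,r] = [q,r] − [p,r] + [p,q]. For instance
  ∂fhk = hk − fk + fh,
  ∂bel = el − bl + be.
The resulting 27×16 matrix has rank 16, and its Smith normal form has invariant factors (1,1,1,1,1,1,1,1,1,1,1,1,1,1,1,2).

Reading off H_k = ker ∂_k / im ∂_{k+1}:

  H_0: rank C_0 − rank ∂_1 = 12 − 10 = 2, and the invariant factors of ∂_1 are all 1, so H_0 ≅ Z^2.
  H_1: rank ker ∂_1 − rank ∂_2 = (27 − 10) − 16 = 1, and ∂_2 has invariant factor 2 > 1, so H_1 ≅ Z ⊕ Z/2.
  H_2: rank ker ∂_2 − rank ∂_3 = (16 − 16) − 0 = 0, and there is no ∂_3, so H_2 ≅ 0.

As a check, the Euler characteristic is 12 − 27 + 16 = 1, which agrees with 2 − 1 + 0 = 1.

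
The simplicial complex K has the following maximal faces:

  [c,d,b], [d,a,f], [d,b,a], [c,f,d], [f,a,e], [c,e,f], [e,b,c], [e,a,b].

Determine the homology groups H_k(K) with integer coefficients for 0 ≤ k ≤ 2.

H_0 ≅ Z,  H_1 = 0,  H_2 ≅ Z.

Take the total order a < b < c < d < e < f on the vertex set. Then K (dimension 2) consists of the simplices:

  0-simplices (6): a, b, c, d, e, f
  1-simplices (12): ab, ad, ae, af, bc, bd, be, cd, ce, cf, df, ef
  2-simplices (8): abd, abe, adf, aef, bcd, bce, cdf, cef

so the chain groups are C_0 ≅ Z^6, C_1 ≅ Z^12, C_2 ≅ Z^8.

Boundary ∂_1: C_1 → C_0 maps an edge to its endpoints' difference, ∂[p,q] = q − p. For instance
  ∂cd = d − c.
As a 6×12 matrix over Z this has rank 5, with invariant factors (1,1,1,1,1).

Boundary ∂_2: C_2 → C_1 maps a triangle to the signed sum of its edges. For instance
  ∂cef = ef − cf + ce,
  ∂cdf = df − cf + cd.
This gives a 12×8 integer matrix of rank 7; reducing to Smith normal form yields diagonal entries (1,1,1,1,1,1,1).

Now H_k = ker ∂_k / im ∂_{k+1}, so:

  H_0: rank C_0 − rank ∂_1 = 6 − 5 = 1, and the invariant factors of ∂_1 are all 1, so H_0 ≅ Z.
  H_1: rank ker ∂_1 − rank ∂_2 = (12 − 5) − 7 = 0, and the invariant factors of ∂_2 are all 1, so H_1 ≅ 0.
  H_2: rank ker ∂_2 − rank ∂_3 = (8 − 7) − 0 = 1, and there is no ∂_3, so H_2 ≅ Z.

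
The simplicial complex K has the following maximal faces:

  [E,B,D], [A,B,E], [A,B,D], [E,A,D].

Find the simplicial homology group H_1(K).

H_1 = 0.

Fix the vertex order A < B < D < E and write every simplex with vertices in increasing order. Then dim K = 2 and the simplices of K are:

  0-simplices (4): A, B, D, E
  1-simplices (6): AB, AD, AE, BD, BE, DE
  2-simplices (4): ABD, ABE, ADE, BDE

Hence C_0 ≅ Z^4, C_1 ≅ Z^6, C_2 ≅ Z^4.

Boundary ∂_1: C_1 → C_0 maps an edge to its endpoints' difference, ∂[p,q] = q − p.
The 4×6 boundary matrix has rank 3 and Smith normal form diag(1,1,1).

Boundary ∂_2: C_2 → C_1 acts by ∂[p,q,r] = [q,r] − [p,r] + [p,q]. For instance
  ∂BDE = DE − BE + BD,
  ∂ABD = BD − AD + AB.
The 6×4 boundary matrix has rank 3 and Smith normal form diag(1,1,1).

From H_k ≅ ker(∂_k) / im(∂_{k+1}) we obtain:

  H_1: rank ker ∂_1 − rank ∂_2 = (6 − 3) − 3 = 0, and the invariant factors of ∂_2 are all 1, so H_1 ≅ 0.

(K is a triangulation of the 2-sphere S^2.)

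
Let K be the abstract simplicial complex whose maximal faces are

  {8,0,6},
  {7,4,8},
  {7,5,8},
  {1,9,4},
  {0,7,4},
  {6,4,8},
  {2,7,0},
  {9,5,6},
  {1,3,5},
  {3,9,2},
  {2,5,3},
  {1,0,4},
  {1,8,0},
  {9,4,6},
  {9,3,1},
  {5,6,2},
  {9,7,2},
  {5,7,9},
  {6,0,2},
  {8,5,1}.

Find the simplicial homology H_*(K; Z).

H_0 ≅ Z,  H_1 ≅ Z × Z/2,  H_2 = 0.

Take the total order 0 < 1 < 2 < 3 < 4 < 5 < 6 < 7 < 8 < 9 on the vertex set. Then K (dimension 2) consists of the simplices:

  0-simplices (10): [0], [1], [2], [3], [4], [5], [6], [7], [8], [9]
  1-simplices (30): (30 of them)
  2-simplices (20): (20 of them)

Hence C_0 ≅ Z^10, C_1 ≅ Z^30, C_2 ≅ Z^20.

The boundary map ∂_1: C_1 → C_0 sends each edge [p,q] (with p < q) to q − p. For instance
  ∂[2,6] = [6] − [2].
The 10×30 boundary matrix has rank 9 and Smith normal form diag(1,1,1,1,1,1,1,1,1).

The boundary map ∂_2: C_2 → C_1 acts by ∂[p,q,r] = [q,r] − [p,r] + [p,q]. For instance
  ∂[5,7,8] = [7,8] − [5,8] + [5,7],
  ∂[0,2,6] = [2,6] − [0,6] + [0,2].
The 30×20 boundary matrix has rank 20 and Smith normal form diag(1,1,1,1,1,1,1,1,1,1,1,1,1,1,1,1,1,1,1,2).

Now H_k = ker ∂_k / im ∂_{k+1}, so:

  H_0: rank C_0 − rank ∂_1 = 10 − 9 = 1, and the invariant factors of ∂_1 are all 1, so H_0 ≅ Z.
  H_1: rank ker ∂_1 − rank ∂_2 = (30 − 9) − 20 = 1, and ∂_2 has invariant factor 2 > 1, so H_1 ≅ Z × Z/2.
  H_2: rank ker ∂_2 − rank ∂_3 = (20 − 20) − 0 = 0, and there is no ∂_3, so H_2 ≅ 0.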